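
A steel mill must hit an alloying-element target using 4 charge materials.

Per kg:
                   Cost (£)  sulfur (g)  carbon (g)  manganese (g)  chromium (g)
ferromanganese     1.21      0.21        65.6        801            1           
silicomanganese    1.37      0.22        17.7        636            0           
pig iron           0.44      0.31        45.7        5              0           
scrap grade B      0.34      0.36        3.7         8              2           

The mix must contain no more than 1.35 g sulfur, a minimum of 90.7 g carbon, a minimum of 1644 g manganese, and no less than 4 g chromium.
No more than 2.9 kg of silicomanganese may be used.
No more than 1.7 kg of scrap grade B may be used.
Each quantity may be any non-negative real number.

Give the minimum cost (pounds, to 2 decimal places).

Treat it as an LP. Let x1 = kg of ferromanganese, x2 = kg of silicomanganese, x3 = kg of pig iron, x4 = kg of scrap grade B.
min 1.21x1 + 1.37x2 + 0.44x3 + 0.34x4 s.t.:
  0.21x1 + 0.22x2 + 0.31x3 + 0.36x4 ≤ 1.35   (sulfur)
  65.6x1 + 17.7x2 + 45.7x3 + 3.7x4 ≥ 90.7   (carbon)
  801x1 + 636x2 + 5x3 + 8x4 ≥ 1644   (manganese)
  1x1 + 2x4 ≥ 4   (chromium)
  x2 ≤ 2.9
  x4 ≤ 1.7
  x1, x2, x3, x4 ≥ 0.
The cheapest feasible vertex uses only ferromanganese, scrap grade B; silicomanganese, pig iron are not used. Binding constraints: manganese and chromium.
Optimal quantities: ferromanganese = 2.043 kg, scrap grade B = 0.9787 kg.
Total cost: 1.21·2.043 + 0.34·0.9787 = 2.8048.

£2.80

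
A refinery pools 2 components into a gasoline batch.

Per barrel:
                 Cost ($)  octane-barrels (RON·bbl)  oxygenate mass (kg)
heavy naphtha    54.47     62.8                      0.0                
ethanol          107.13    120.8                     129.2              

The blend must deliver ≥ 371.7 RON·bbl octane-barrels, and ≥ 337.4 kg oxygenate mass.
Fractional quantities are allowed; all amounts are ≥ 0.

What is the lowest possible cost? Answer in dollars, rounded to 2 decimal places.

$328.54

This is a linear program. Let x1 = barrels of heavy naphtha, x2 = barrels of ethanol.
Minimize 54.47x1 + 107.13x2 s.t.:
  62.8x1 + 120.8x2 ≥ 371.7   (octane-barrels)
  129.2x2 ≥ 337.4   (oxygenate mass)
  x1, x2 ≥ 0.
Both inputs are positive at the optimum. There the octane-barrels and oxygenate mass constraints are tight.
So heavy naphtha = 0.895481 barrels, ethanol = 2.61146 barrels.
Cost = 54.47·0.895481 + 107.13·2.61146 = 328.5426.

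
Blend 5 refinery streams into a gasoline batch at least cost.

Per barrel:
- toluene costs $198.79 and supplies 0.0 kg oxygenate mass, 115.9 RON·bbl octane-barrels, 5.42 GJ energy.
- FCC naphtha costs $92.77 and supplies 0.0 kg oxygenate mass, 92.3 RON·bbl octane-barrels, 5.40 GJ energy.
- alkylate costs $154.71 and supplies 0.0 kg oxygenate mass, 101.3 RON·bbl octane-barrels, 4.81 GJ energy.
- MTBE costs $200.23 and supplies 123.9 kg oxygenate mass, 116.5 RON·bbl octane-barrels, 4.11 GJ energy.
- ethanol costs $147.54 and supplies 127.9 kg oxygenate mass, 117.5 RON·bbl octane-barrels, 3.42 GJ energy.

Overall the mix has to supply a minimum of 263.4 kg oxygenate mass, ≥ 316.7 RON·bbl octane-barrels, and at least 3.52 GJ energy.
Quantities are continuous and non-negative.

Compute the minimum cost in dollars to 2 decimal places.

$378.95

Let x1 = barrels of toluene, x2 = barrels of FCC naphtha, x3 = barrels of alkylate, x4 = barrels of MTBE, x5 = barrels of ethanol.
min 198.79x1 + 92.77x2 + 154.71x3 + 200.23x4 + 147.54x5 s.t.:
  123.9x4 + 127.9x5 ≥ 263.4   (oxygenate mass)
  115.9x1 + 92.3x2 + 101.3x3 + 116.5x4 + 117.5x5 ≥ 316.7   (octane-barrels)
  5.42x1 + 5.4x2 + 4.81x3 + 4.11x4 + 3.42x5 ≥ 3.52   (energy)
  x1, x2, x3, x4, x5 ≥ 0.
The cheapest feasible vertex uses only FCC naphtha, ethanol; toluene, alkylate, MTBE are not used. Binding constraints: oxygenate mass and octane-barrels.
That vertex is x2 = 0.809512, x5 = 2.05942.
Total cost: 92.77·0.809512 + 147.54·2.05942 = 378.9453.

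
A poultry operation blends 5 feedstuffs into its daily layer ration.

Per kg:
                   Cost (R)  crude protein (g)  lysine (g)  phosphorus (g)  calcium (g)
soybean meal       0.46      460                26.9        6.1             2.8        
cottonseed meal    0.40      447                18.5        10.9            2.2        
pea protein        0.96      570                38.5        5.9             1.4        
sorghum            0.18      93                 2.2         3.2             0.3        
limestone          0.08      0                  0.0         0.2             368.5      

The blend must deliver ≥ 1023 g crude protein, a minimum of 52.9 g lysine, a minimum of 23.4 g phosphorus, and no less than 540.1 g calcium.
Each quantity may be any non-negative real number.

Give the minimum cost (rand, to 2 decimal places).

R1.16

Let x1 = kg of soybean meal, x2 = kg of cottonseed meal, x3 = kg of pea protein, x4 = kg of sorghum, x5 = kg of limestone.
Minimize 0.46x1 + 0.4x2 + 0.96x3 + 0.18x4 + 0.08x5 with:
  460x1 + 447x2 + 570x3 + 93x4 ≥ 1023   (crude protein)
  26.9x1 + 18.5x2 + 38.5x3 + 2.2x4 ≥ 52.9   (lysine)
  6.1x1 + 10.9x2 + 5.9x3 + 3.2x4 + 0.2x5 ≥ 23.4   (phosphorus)
  2.8x1 + 2.2x2 + 1.4x3 + 0.3x4 + 368.5x5 ≥ 540.1   (calcium)
  x1, x2, x3, x4, x5 ≥ 0.
The cheapest feasible vertex uses only soybean meal, cottonseed meal, limestone; pea protein, sorghum are not used. There the lysine, phosphorus, calcium constraints are tight.
So soybean meal = 0.8265 kg, cottonseed meal = 1.658 kg, limestone = 1.449 kg.
Cost = 0.46·0.8265 + 0.4·1.658 + 0.08·1.449 = 1.1593.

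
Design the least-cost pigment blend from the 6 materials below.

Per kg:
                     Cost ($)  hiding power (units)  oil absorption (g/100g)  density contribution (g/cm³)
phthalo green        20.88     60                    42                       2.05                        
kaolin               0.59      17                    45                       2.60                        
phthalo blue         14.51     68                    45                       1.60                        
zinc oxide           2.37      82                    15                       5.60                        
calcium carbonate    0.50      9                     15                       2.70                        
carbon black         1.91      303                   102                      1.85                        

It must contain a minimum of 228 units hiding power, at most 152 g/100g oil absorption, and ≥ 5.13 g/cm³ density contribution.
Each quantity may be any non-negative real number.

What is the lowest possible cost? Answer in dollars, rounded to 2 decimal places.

$2.06

Let x1 = kg of phthalo green, x2 = kg of kaolin, x3 = kg of phthalo blue, x4 = kg of zinc oxide, x5 = kg of calcium carbonate, x6 = kg of carbon black.
Minimize 20.88x1 + 0.59x2 + 14.51x3 + 2.37x4 + 0.5x5 + 1.91x6 subject to:
  60x1 + 17x2 + 68x3 + 82x4 + 9x5 + 303x6 ≥ 228   (hiding power)
  42x1 + 45x2 + 45x3 + 15x4 + 15x5 + 102x6 ≤ 152   (oil absorption)
  2.05x1 + 2.6x2 + 1.6x3 + 5.6x4 + 2.7x5 + 1.85x6 ≥ 5.13   (density contribution)
  x1, x2, x3, x4, x5, x6 ≥ 0.
At the optimum only calcium carbonate, carbon black are positive (phthalo green, kaolin, phthalo blue, zinc oxide = 0). There the hiding power and density contribution constraints are tight.
That vertex is x5 = 1.413, x6 = 0.7105.
Cost = 0.5·1.413 + 1.91·0.7105 = 2.0636.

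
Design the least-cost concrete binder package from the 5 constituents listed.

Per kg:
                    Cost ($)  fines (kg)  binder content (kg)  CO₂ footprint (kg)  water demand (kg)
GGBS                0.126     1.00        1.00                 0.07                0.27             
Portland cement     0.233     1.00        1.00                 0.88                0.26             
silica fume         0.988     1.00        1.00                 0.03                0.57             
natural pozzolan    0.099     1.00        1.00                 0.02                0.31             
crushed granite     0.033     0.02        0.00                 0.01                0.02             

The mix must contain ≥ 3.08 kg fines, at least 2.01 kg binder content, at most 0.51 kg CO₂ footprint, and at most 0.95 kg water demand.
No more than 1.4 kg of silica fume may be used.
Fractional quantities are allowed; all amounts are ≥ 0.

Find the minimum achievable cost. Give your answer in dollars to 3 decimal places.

Treat it as an LP. Let x1 = kg of GGBS, x2 = kg of Portland cement, x3 = kg of silica fume, x4 = kg of natural pozzolan, x5 = kg of crushed granite.
min 0.126x1 + 0.233x2 + 0.988x3 + 0.099x4 + 0.033x5 subject to:
  1x1 + 1x2 + 1x3 + 1x4 + 0.02x5 ≥ 3.08   (fines)
  1x1 + 1x2 + 1x3 + 1x4 ≥ 2.01   (binder content)
  0.07x1 + 0.88x2 + 0.03x3 + 0.02x4 + 0.01x5 ≤ 0.51   (CO₂ footprint)
  0.27x1 + 0.26x2 + 0.57x3 + 0.31x4 + 0.02x5 ≤ 0.95   (water demand)
  x3 ≤ 1.4
  x1, x2, x3, x4, x5 ≥ 0.
The cheapest feasible vertex uses only GGBS, natural pozzolan; Portland cement, silica fume, crushed granite are not used. Binding constraints: fines and water demand.
That vertex is x1 = 0.12, x4 = 2.96.
Total cost: 0.126·0.12 + 0.099·2.96 = 0.30816.

$0.308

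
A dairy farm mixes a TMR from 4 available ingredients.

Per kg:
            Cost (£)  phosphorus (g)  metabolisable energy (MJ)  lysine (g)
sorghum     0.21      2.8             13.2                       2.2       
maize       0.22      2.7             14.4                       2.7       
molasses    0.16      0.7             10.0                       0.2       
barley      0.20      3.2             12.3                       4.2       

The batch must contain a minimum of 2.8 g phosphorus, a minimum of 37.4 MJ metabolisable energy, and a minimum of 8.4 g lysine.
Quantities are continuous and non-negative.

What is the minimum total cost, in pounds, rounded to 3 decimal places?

£0.580

Let x1 = kg of sorghum, x2 = kg of maize, x3 = kg of molasses, x4 = kg of barley.
min 0.21x1 + 0.22x2 + 0.16x3 + 0.2x4 s.t.:
  2.8x1 + 2.7x2 + 0.7x3 + 3.2x4 ≥ 2.8   (phosphorus)
  13.2x1 + 14.4x2 + 10x3 + 12.3x4 ≥ 37.4   (metabolisable energy)
  2.2x1 + 2.7x2 + 0.2x3 + 4.2x4 ≥ 8.4   (lysine)
  x1, x2, x3, x4 ≥ 0.
At the optimum only maize, barley are positive (sorghum, molasses = 0). Binding constraints: metabolisable energy and lysine.
So maize = 1.971 kg, barley = 0.7327 kg.
Total cost: 0.22·1.971 + 0.2·0.7327 = 0.58016.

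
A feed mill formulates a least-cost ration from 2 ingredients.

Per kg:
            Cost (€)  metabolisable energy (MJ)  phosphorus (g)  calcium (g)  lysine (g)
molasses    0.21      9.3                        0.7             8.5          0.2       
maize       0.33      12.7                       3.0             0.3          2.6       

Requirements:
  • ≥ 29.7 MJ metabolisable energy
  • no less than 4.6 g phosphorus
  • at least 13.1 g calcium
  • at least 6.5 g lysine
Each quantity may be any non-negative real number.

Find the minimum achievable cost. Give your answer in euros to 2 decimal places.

This is a linear program. Let x1 = kg of molasses, x2 = kg of maize.
Minimise 0.21x1 + 0.33x2 subject to:
  9.3x1 + 12.7x2 ≥ 29.7   (metabolisable energy)
  0.7x1 + 3x2 ≥ 4.6   (phosphorus)
  8.5x1 + 0.3x2 ≥ 13.1   (calcium)
  0.2x1 + 2.6x2 ≥ 6.5   (lysine)
  x1, x2 ≥ 0.
Both inputs are positive at the optimum. The calcium and lysine requirements are met with equality.
That vertex is x1 = 1.457, x2 = 2.388.
Hence cost = 0.21·1.457 + 0.33·2.388 = €1.0940.

€1.09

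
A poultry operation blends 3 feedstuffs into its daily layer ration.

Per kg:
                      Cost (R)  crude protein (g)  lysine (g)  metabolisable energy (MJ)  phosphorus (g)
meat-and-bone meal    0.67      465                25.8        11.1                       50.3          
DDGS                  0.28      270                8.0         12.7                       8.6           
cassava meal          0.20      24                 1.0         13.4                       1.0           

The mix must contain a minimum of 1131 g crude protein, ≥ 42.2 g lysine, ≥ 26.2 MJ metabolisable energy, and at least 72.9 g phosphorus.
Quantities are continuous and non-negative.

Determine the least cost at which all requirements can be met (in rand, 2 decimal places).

This is a linear program. Let x1 = kg of meat-and-bone meal, x2 = kg of DDGS, x3 = kg of cassava meal.
Minimize 0.67x1 + 0.28x2 + 0.2x3 with:
  465x1 + 270x2 + 24x3 ≥ 1131   (crude protein)
  25.8x1 + 8x2 + 1x3 ≥ 42.2   (lysine)
  11.1x1 + 12.7x2 + 13.4x3 ≥ 26.2   (metabolisable energy)
  50.3x1 + 8.6x2 + 1x3 ≥ 72.9   (phosphorus)
  x1, x2, x3 ≥ 0.
The optimal basis is {meat-and-bone meal, DDGS}; cassava meal drops out. Binding constraints: crude protein and phosphorus.
Optimal quantities: meat-and-bone meal = 1.039 kg, DDGS = 2.399 kg.
Hence cost = 0.67·1.039 + 0.28·2.399 = R1.3679.

R1.37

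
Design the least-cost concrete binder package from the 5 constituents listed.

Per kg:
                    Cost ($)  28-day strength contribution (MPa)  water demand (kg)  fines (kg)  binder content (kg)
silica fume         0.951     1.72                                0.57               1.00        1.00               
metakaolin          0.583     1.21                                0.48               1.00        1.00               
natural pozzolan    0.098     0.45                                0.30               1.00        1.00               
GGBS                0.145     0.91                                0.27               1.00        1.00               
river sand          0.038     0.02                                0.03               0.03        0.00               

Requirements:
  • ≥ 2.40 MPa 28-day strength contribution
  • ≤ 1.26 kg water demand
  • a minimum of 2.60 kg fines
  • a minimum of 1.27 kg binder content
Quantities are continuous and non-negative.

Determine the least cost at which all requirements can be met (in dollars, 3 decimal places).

$0.382

Let x1 = kg of silica fume, x2 = kg of metakaolin, x3 = kg of natural pozzolan, x4 = kg of GGBS, x5 = kg of river sand.
Minimise 0.951x1 + 0.583x2 + 0.098x3 + 0.145x4 + 0.038x5 s.t.:
  1.72x1 + 1.21x2 + 0.45x3 + 0.91x4 + 0.02x5 ≥ 2.4   (28-day strength contribution)
  0.57x1 + 0.48x2 + 0.3x3 + 0.27x4 + 0.03x5 ≤ 1.26   (water demand)
  1x1 + 1x2 + 1x3 + 1x4 + 0.03x5 ≥ 2.6   (fines)
  1x1 + 1x2 + 1x3 + 1x4 ≥ 1.27   (binder content)
  x1, x2, x3, x4, x5 ≥ 0.
The optimal basis is {GGBS}; silica fume, metakaolin, natural pozzolan, river sand drop out. Binding constraint: 28-day strength contribution.
So GGBS = 2.637 kg.
Total cost: 0.145·2.637 = 0.38237.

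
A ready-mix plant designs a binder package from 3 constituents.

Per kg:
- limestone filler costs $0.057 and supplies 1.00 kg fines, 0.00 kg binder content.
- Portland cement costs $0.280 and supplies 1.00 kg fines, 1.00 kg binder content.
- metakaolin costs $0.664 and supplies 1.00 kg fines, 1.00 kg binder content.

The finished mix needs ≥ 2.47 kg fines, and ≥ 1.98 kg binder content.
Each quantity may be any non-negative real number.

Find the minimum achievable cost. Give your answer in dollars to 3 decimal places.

$0.582

Treat it as an LP. Let x1 = kg of limestone filler, x2 = kg of Portland cement, x3 = kg of metakaolin.
Minimize 0.057x1 + 0.28x2 + 0.664x3 with:
  1x1 + 1x2 + 1x3 ≥ 2.47   (fines)
  1x2 + 1x3 ≥ 1.98   (binder content)
  x1, x2, x3 ≥ 0.
The cheapest feasible vertex uses only limestone filler, Portland cement; metakaolin is not used. The fines and binder content requirements are met with equality.
Optimal quantities: limestone filler = 0.49 kg, Portland cement = 1.98 kg.
Cost = 0.057·0.49 + 0.28·1.98 = 0.58233.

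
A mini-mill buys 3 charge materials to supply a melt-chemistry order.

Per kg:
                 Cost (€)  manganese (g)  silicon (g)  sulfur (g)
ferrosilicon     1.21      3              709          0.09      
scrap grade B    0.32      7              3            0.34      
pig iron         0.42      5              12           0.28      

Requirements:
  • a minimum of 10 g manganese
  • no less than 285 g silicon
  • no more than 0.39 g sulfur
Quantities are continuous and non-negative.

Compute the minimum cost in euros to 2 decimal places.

Treat it as an LP. Let x1 = kg of ferrosilicon, x2 = kg of scrap grade B, x3 = kg of pig iron.
Minimize 1.21x1 + 0.32x2 + 0.42x3 subject to:
  3x1 + 7x2 + 5x3 ≥ 10   (manganese)
  709x1 + 3x2 + 12x3 ≥ 285   (silicon)
  0.09x1 + 0.34x2 + 0.28x3 ≤ 0.39   (sulfur)
  x1, x2, x3 ≥ 0.
The cheapest feasible vertex uses only ferrosilicon, scrap grade B; pig iron is not used. There the manganese and sulfur constraints are tight.
Optimal quantities: ferrosilicon = 1.718 kg, scrap grade B = 0.6923 kg.
Objective = 1.21·1.718 + 0.32·0.6923 = 2.3003.

€2.30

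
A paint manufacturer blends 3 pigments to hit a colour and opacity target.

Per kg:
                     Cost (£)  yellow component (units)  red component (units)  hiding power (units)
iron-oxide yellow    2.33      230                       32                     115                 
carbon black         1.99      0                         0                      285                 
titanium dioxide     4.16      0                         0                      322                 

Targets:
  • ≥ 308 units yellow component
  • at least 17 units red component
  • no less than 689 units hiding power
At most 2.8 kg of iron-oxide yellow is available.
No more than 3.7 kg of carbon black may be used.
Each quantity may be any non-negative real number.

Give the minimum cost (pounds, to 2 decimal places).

Let x1 = kg of iron-oxide yellow, x2 = kg of carbon black, x3 = kg of titanium dioxide.
min 2.33x1 + 1.99x2 + 4.16x3 s.t.:
  230x1 ≥ 308   (yellow component)
  32x1 ≥ 17   (red component)
  115x1 + 285x2 + 322x3 ≥ 689   (hiding power)
  x1 ≤ 2.8
  x2 ≤ 3.7
  x1, x2, x3 ≥ 0.
The optimal basis is {iron-oxide yellow, carbon black}; titanium dioxide drops out. Binding constraints: yellow component and hiding power.
That vertex is x1 = 1.339, x2 = 1.877.
Cost = 2.33·1.339 + 1.99·1.877 = 6.8551.

£6.86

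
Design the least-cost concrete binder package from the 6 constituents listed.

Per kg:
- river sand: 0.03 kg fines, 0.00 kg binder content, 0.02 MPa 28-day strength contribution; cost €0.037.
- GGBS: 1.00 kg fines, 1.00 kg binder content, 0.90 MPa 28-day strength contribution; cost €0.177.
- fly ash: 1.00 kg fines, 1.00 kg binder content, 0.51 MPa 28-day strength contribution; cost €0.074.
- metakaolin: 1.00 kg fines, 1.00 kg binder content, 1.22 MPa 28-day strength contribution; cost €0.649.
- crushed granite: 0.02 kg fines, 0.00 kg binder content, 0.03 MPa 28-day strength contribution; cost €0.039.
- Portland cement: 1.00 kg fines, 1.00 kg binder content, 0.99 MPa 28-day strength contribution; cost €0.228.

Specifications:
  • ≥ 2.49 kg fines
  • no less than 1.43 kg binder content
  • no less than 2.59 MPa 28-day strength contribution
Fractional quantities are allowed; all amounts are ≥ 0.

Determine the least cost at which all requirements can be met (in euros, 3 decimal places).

€0.376

Treat it as an LP. Let x1 = kg of river sand, x2 = kg of GGBS, x3 = kg of fly ash, x4 = kg of metakaolin, x5 = kg of crushed granite, x6 = kg of Portland cement.
min 0.037x1 + 0.177x2 + 0.074x3 + 0.649x4 + 0.039x5 + 0.228x6 s.t.:
  0.03x1 + 1x2 + 1x3 + 1x4 + 0.02x5 + 1x6 ≥ 2.49   (fines)
  1x2 + 1x3 + 1x4 + 1x6 ≥ 1.43   (binder content)
  0.02x1 + 0.9x2 + 0.51x3 + 1.22x4 + 0.03x5 + 0.99x6 ≥ 2.59   (28-day strength contribution)
  x1, x2, x3, x4, x5, x6 ≥ 0.
The cheapest feasible vertex uses only fly ash; river sand, GGBS, metakaolin, crushed granite, Portland cement are not used. The 28-day strength contribution requirement is met with equality.
Optimal quantities: fly ash = 5.078 kg.
Objective = 0.074·5.078 = 0.37577.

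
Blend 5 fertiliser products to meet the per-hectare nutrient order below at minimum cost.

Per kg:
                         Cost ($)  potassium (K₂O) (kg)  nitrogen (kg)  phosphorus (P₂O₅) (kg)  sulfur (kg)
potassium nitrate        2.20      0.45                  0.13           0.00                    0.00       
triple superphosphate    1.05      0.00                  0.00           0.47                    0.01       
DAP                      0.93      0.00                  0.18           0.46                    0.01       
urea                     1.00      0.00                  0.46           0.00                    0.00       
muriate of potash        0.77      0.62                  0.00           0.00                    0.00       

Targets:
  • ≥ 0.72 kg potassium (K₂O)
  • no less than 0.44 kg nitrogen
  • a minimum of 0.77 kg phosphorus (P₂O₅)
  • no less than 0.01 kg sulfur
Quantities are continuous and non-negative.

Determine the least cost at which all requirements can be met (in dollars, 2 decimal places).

$2.75

Let x1 = kg of potassium nitrate, x2 = kg of triple superphosphate, x3 = kg of DAP, x4 = kg of urea, x5 = kg of muriate of potash.
Minimize 2.2x1 + 1.05x2 + 0.93x3 + 1x4 + 0.77x5 s.t.:
  0.45x1 + 0.62x5 ≥ 0.72   (potassium (K₂O))
  0.13x1 + 0.18x3 + 0.46x4 ≥ 0.44   (nitrogen)
  0.47x2 + 0.46x3 ≥ 0.77   (phosphorus (P₂O₅))
  0.01x2 + 0.01x3 ≥ 0.01   (sulfur)
  x1, x2, x3, x4, x5 ≥ 0.
The minimum-cost mix takes nothing from potassium nitrate, triple superphosphate — only DAP, urea, muriate of potash. There the potassium (K₂O), nitrogen, phosphorus (P₂O₅) constraints are tight.
Solving gives x3 = 1.674, x4 = 0.3015, x5 = 1.161.
Hence cost = 0.93·1.674 + 1·0.3015 + 0.77·1.161 = $2.7523.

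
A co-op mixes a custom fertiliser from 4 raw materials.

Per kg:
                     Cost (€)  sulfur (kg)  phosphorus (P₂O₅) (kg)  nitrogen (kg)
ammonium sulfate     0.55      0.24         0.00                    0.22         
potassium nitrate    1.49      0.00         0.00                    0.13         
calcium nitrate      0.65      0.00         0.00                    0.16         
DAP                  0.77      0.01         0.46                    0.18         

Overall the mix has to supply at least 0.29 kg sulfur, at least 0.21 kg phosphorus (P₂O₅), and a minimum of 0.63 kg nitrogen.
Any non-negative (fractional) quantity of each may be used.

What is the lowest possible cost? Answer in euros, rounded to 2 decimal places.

€1.72

Treat it as an LP. Let x1 = kg of ammonium sulfate, x2 = kg of potassium nitrate, x3 = kg of calcium nitrate, x4 = kg of DAP.
Minimize 0.55x1 + 1.49x2 + 0.65x3 + 0.77x4 subject to:
  0.24x1 + 0.01x4 ≥ 0.29   (sulfur)
  0.46x4 ≥ 0.21   (phosphorus (P₂O₅))
  0.22x1 + 0.13x2 + 0.16x3 + 0.18x4 ≥ 0.63   (nitrogen)
  x1, x2, x3, x4 ≥ 0.
The cheapest feasible vertex uses only ammonium sulfate, DAP; potassium nitrate, calcium nitrate are not used. There the phosphorus (P₂O₅) and nitrogen constraints are tight.
Optimal quantities: ammonium sulfate = 2.49 kg, DAP = 0.4565 kg.
Total cost: 0.55·2.49 + 0.77·0.4565 = 1.7210.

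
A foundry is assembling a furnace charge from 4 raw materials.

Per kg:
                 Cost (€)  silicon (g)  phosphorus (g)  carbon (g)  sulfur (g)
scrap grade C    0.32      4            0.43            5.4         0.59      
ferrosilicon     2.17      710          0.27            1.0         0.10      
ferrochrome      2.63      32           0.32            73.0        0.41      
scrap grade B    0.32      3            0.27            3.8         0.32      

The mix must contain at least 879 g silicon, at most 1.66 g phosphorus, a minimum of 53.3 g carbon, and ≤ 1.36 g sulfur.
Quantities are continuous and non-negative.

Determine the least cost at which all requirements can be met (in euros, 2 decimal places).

€4.49

Let x1 = kg of scrap grade C, x2 = kg of ferrosilicon, x3 = kg of ferrochrome, x4 = kg of scrap grade B.
min 0.32x1 + 2.17x2 + 2.63x3 + 0.32x4 subject to:
  4x1 + 710x2 + 32x3 + 3x4 ≥ 879   (silicon)
  0.43x1 + 0.27x2 + 0.32x3 + 0.27x4 ≤ 1.66   (phosphorus)
  5.4x1 + 1x2 + 73x3 + 3.8x4 ≥ 53.3   (carbon)
  0.59x1 + 0.1x2 + 0.41x3 + 0.32x4 ≤ 1.36   (sulfur)
  x1, x2, x3, x4 ≥ 0.
The minimum-cost mix takes nothing from scrap grade C, scrap grade B — only ferrosilicon, ferrochrome. Binding constraints: silicon and carbon.
Solving gives x2 = 1.206, x3 = 0.7136.
Objective = 2.17·1.206 + 2.63·0.7136 = 4.4938.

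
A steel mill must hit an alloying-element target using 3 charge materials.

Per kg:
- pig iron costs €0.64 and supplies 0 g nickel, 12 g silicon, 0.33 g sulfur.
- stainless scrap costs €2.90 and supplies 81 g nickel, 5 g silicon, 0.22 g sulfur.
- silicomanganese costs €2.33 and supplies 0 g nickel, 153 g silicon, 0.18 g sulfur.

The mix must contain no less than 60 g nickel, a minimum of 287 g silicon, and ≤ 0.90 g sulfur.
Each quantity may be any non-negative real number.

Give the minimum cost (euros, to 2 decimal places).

€6.46

Treat it as an LP. Let x1 = kg of pig iron, x2 = kg of stainless scrap, x3 = kg of silicomanganese.
Minimise 0.64x1 + 2.9x2 + 2.33x3 s.t.:
  81x2 ≥ 60   (nickel)
  12x1 + 5x2 + 153x3 ≥ 287   (silicon)
  0.33x1 + 0.22x2 + 0.18x3 ≤ 0.9   (sulfur)
  x1, x2, x3 ≥ 0.
At the optimum only stainless scrap, silicomanganese are positive (pig iron = 0). The nickel and silicon requirements are met with equality.
That vertex is x2 = 0.7407, x3 = 1.852.
Hence cost = 2.9·0.7407 + 2.33·1.852 = €6.4632.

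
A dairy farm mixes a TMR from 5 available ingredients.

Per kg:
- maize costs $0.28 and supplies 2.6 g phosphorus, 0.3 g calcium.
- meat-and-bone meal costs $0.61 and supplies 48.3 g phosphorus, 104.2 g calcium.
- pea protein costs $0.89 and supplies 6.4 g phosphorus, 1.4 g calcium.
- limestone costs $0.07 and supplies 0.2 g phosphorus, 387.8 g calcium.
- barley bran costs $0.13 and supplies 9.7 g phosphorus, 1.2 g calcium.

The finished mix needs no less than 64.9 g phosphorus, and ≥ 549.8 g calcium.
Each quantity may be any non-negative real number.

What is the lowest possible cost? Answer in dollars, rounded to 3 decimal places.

Treat it as an LP. Let x1 = kg of maize, x2 = kg of meat-and-bone meal, x3 = kg of pea protein, x4 = kg of limestone, x5 = kg of barley bran.
min 0.28x1 + 0.61x2 + 0.89x3 + 0.07x4 + 0.13x5 with:
  2.6x1 + 48.3x2 + 6.4x3 + 0.2x4 + 9.7x5 ≥ 64.9   (phosphorus)
  0.3x1 + 104.2x2 + 1.4x3 + 387.8x4 + 1.2x5 ≥ 549.8   (calcium)
  x1, x2, x3, x4, x5 ≥ 0.
The minimum-cost mix takes nothing from maize, pea protein, barley bran — only meat-and-bone meal, limestone. The phosphorus and calcium requirements are met with equality.
That vertex is x2 = 1.339, x4 = 1.058.
Objective = 0.61·1.339 + 0.07·1.058 = 0.89085.

$0.891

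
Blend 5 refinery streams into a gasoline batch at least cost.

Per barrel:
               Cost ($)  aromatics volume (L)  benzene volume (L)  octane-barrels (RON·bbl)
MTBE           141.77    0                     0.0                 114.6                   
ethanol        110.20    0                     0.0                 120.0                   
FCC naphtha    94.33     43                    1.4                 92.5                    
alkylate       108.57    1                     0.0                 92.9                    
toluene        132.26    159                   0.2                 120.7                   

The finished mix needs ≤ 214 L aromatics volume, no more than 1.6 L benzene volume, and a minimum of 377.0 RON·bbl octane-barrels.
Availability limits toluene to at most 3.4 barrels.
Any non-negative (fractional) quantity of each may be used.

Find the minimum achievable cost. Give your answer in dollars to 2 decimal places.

Let x1 = barrels of MTBE, x2 = barrels of ethanol, x3 = barrels of FCC naphtha, x4 = barrels of alkylate, x5 = barrels of toluene.
Minimise 141.77x1 + 110.2x2 + 94.33x3 + 108.57x4 + 132.26x5 subject to:
  43x3 + 1x4 + 159x5 ≤ 214   (aromatics volume)
  1.4x3 + 0.2x5 ≤ 1.6   (benzene volume)
  114.6x1 + 120x2 + 92.5x3 + 92.9x4 + 120.7x5 ≥ 377   (octane-barrels)
  x5 ≤ 3.4
  x1, x2, x3, x4, x5 ≥ 0.
The minimum-cost mix takes nothing from MTBE, FCC naphtha, alkylate, toluene — only ethanol. The octane-barrels requirement is met with equality.
That vertex is x2 = 3.14167.
Cost = 110.2·3.14167 = 346.2120.

$346.21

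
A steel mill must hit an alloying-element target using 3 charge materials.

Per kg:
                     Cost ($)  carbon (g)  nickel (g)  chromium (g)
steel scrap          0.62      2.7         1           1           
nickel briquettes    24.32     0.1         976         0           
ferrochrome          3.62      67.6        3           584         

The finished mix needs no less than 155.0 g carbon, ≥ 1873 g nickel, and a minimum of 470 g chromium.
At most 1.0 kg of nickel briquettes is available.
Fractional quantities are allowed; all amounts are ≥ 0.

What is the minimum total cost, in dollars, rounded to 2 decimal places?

$580.46

Let x1 = kg of steel scrap, x2 = kg of nickel briquettes, x3 = kg of ferrochrome.
Minimise 0.62x1 + 24.32x2 + 3.62x3 with:
  2.7x1 + 0.1x2 + 67.6x3 ≥ 155   (carbon)
  1x1 + 976x2 + 3x3 ≥ 1873   (nickel)
  1x1 + 584x3 ≥ 470   (chromium)
  x2 ≤ 1
  x1, x2, x3 ≥ 0.
At the optimum only steel scrap, nickel briquettes are positive (ferrochrome = 0). There the nickel and the nickel briquettes cap constraints are tight.
Solving gives x1 = 897, x2 = 1.
Cost = 0.62·897 + 24.32·1 = 580.4600.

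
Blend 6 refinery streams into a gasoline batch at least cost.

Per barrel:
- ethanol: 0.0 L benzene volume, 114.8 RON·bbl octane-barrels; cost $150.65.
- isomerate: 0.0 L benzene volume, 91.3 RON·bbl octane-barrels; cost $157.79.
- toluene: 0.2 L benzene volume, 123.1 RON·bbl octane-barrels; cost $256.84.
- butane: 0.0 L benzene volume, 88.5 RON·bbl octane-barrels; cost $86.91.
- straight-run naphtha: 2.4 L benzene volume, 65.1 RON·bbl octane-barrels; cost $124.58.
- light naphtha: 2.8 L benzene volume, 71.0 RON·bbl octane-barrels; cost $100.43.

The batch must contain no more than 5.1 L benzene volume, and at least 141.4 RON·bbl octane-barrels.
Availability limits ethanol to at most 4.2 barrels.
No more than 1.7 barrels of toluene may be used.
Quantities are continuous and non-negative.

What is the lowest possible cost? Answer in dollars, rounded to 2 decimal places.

Let x1 = barrels of ethanol, x2 = barrels of isomerate, x3 = barrels of toluene, x4 = barrels of butane, x5 = barrels of straight-run naphtha, x6 = barrels of light naphtha.
min 150.65x1 + 157.79x2 + 256.84x3 + 86.91x4 + 124.58x5 + 100.43x6 s.t.:
  0.2x3 + 2.4x5 + 2.8x6 ≤ 5.1   (benzene volume)
  114.8x1 + 91.3x2 + 123.1x3 + 88.5x4 + 65.1x5 + 71x6 ≥ 141.4   (octane-barrels)
  x1 ≤ 4.2
  x3 ≤ 1.7
  x1, x2, x3, x4, x5, x6 ≥ 0.
The optimal basis is {butane}; ethanol, isomerate, toluene, straight-run naphtha, light naphtha drop out. There the octane-barrels constraint is tight.
Solving gives x4 = 1.5977.
Total cost: 86.91·1.5977 = 138.8561.

$138.86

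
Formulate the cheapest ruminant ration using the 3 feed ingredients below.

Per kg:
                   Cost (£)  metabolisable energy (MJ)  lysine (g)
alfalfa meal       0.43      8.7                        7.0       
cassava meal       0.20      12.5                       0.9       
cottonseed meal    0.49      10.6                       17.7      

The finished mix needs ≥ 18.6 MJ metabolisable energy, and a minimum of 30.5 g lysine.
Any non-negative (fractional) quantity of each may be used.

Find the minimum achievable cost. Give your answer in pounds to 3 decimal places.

£0.849

Set it up as a linear program. Let x1 = kg of alfalfa meal, x2 = kg of cassava meal, x3 = kg of cottonseed meal.
min 0.43x1 + 0.2x2 + 0.49x3 with:
  8.7x1 + 12.5x2 + 10.6x3 ≥ 18.6   (metabolisable energy)
  7x1 + 0.9x2 + 17.7x3 ≥ 30.5   (lysine)
  x1, x2, x3 ≥ 0.
The minimum-cost mix takes nothing from alfalfa meal — only cassava meal, cottonseed meal. The metabolisable energy and lysine requirements are met with equality.
Solving gives x2 = 0.02796, x3 = 1.722.
Total cost: 0.2·0.02796 + 0.49·1.722 = 0.84937.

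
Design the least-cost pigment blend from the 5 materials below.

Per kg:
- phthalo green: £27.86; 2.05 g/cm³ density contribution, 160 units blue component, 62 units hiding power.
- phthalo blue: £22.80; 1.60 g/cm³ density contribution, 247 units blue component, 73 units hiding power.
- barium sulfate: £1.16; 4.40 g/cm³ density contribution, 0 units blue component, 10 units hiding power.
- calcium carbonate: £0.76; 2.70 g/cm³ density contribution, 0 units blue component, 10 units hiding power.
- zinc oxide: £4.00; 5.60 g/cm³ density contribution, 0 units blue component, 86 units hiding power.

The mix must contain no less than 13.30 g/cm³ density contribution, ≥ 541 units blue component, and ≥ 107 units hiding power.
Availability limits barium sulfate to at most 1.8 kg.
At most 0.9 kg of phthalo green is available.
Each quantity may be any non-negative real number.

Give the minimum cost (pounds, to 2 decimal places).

Let x1 = kg of phthalo green, x2 = kg of phthalo blue, x3 = kg of barium sulfate, x4 = kg of calcium carbonate, x5 = kg of zinc oxide.
Minimize 27.86x1 + 22.8x2 + 1.16x3 + 0.76x4 + 4x5 subject to:
  2.05x1 + 1.6x2 + 4.4x3 + 2.7x4 + 5.6x5 ≥ 13.3   (density contribution)
  160x1 + 247x2 ≥ 541   (blue component)
  62x1 + 73x2 + 10x3 + 10x4 + 86x5 ≥ 107   (hiding power)
  x3 ≤ 1.8
  x1 ≤ 0.9
  x1, x2, x3, x4, x5 ≥ 0.
At the optimum only phthalo blue, barium sulfate, calcium carbonate are positive (phthalo green, zinc oxide = 0). The density contribution, blue component, the barium sulfate cap requirements are met with equality.
Solving gives x2 = 2.19, x3 = 1.8, x4 = 0.6946.
Hence cost = 22.8·2.19 + 1.16·1.8 + 0.76·0.6946 = £52.5479.

£52.55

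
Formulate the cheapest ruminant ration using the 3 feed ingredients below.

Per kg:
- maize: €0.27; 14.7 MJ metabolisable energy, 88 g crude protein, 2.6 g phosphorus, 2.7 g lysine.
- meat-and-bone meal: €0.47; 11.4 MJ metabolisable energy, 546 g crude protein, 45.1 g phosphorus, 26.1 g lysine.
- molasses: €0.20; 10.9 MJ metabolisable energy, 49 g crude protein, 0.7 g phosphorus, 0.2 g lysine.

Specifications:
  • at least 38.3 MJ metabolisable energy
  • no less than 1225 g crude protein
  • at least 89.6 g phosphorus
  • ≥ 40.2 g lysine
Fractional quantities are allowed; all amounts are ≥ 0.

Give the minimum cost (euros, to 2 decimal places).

€1.25

Let x1 = kg of maize, x2 = kg of meat-and-bone meal, x3 = kg of molasses.
Minimize 0.27x1 + 0.47x2 + 0.2x3 subject to:
  14.7x1 + 11.4x2 + 10.9x3 ≥ 38.3   (metabolisable energy)
  88x1 + 546x2 + 49x3 ≥ 1225   (crude protein)
  2.6x1 + 45.1x2 + 0.7x3 ≥ 89.6   (phosphorus)
  2.7x1 + 26.1x2 + 0.2x3 ≥ 40.2   (lysine)
  x1, x2, x3 ≥ 0.
At the optimum only maize, meat-and-bone meal are positive (molasses = 0). Binding constraints: metabolisable energy and crude protein.
Optimal quantities: maize = 0.9891 kg, meat-and-bone meal = 2.084 kg.
Hence cost = 0.27·0.9891 + 0.47·2.084 = €1.2465.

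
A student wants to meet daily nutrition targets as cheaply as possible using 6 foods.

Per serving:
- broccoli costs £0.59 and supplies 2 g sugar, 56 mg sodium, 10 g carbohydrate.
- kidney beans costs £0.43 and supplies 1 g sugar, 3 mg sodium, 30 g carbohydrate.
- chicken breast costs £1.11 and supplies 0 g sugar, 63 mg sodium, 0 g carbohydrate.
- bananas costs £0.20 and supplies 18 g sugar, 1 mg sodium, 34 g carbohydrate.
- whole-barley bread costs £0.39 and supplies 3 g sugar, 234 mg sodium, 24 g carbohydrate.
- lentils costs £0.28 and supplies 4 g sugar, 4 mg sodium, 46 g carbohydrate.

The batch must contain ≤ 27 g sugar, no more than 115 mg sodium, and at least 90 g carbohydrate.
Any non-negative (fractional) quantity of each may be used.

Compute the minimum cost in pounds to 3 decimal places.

£0.539

Treat it as an LP. Let x1 = servings of broccoli, x2 = servings of kidney beans, x3 = servings of chicken breast, x4 = servings of bananas, x5 = servings of whole-barley bread, x6 = servings of lentils.
min 0.59x1 + 0.43x2 + 1.11x3 + 0.2x4 + 0.39x5 + 0.28x6 subject to:
  2x1 + 1x2 + 18x4 + 3x5 + 4x6 ≤ 27   (sugar)
  56x1 + 3x2 + 63x3 + 1x4 + 234x5 + 4x6 ≤ 115   (sodium)
  10x1 + 30x2 + 34x4 + 24x5 + 46x6 ≥ 90   (carbohydrate)
  x1, x2, x3, x4, x5, x6 ≥ 0.
The minimum-cost mix takes nothing from broccoli, kidney beans, chicken breast, whole-barley bread — only bananas, lentils. There the sugar and carbohydrate constraints are tight.
Solving gives x4 = 1.275, x6 = 1.014.
Objective = 0.2·1.275 + 0.28·1.014 = 0.53892.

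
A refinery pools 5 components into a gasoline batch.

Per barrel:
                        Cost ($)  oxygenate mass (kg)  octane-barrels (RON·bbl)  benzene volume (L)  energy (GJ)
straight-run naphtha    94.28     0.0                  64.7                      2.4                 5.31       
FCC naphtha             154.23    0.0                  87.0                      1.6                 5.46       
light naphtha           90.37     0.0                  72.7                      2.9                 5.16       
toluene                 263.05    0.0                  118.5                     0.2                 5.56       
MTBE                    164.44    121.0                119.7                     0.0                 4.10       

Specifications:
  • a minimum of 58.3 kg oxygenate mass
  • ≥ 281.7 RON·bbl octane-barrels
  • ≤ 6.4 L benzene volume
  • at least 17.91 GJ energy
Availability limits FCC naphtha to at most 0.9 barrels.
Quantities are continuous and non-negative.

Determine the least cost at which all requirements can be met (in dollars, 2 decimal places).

Set it up as a linear program. Let x1 = barrels of straight-run naphtha, x2 = barrels of FCC naphtha, x3 = barrels of light naphtha, x4 = barrels of toluene, x5 = barrels of MTBE.
Minimize 94.28x1 + 154.23x2 + 90.37x3 + 263.05x4 + 164.44x5 s.t.:
  121x5 ≥ 58.3   (oxygenate mass)
  64.7x1 + 87x2 + 72.7x3 + 118.5x4 + 119.7x5 ≥ 281.7   (octane-barrels)
  2.4x1 + 1.6x2 + 2.9x3 + 0.2x4 ≤ 6.4   (benzene volume)
  5.31x1 + 5.46x2 + 5.16x3 + 5.56x4 + 4.1x5 ≥ 17.91   (energy)
  x2 ≤ 0.9
  x1, x2, x3, x4, x5 ≥ 0.
The minimum-cost mix takes nothing from FCC naphtha, light naphtha, toluene — only straight-run naphtha, MTBE. Binding constraints: benzene volume and energy.
So straight-run naphtha = 2.6667 barrels, MTBE = 0.91463 barrels.
Total cost: 94.28·2.6667 + 164.44·0.91463 = 401.8182.

$401.82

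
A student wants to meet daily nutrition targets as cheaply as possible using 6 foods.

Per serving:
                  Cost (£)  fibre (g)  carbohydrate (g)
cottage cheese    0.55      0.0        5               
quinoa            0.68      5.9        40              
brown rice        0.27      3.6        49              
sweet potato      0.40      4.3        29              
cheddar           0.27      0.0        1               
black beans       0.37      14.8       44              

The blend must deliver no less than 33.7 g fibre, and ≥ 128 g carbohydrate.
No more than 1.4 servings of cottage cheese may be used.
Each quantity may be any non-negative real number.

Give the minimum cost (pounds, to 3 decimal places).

Set it up as a linear program. Let x1 = servings of cottage cheese, x2 = servings of quinoa, x3 = servings of brown rice, x4 = servings of sweet potato, x5 = servings of cheddar, x6 = servings of black beans.
min 0.55x1 + 0.68x2 + 0.27x3 + 0.4x4 + 0.27x5 + 0.37x6 s.t.:
  5.9x2 + 3.6x3 + 4.3x4 + 14.8x6 ≥ 33.7   (fibre)
  5x1 + 40x2 + 49x3 + 29x4 + 1x5 + 44x6 ≥ 128   (carbohydrate)
  x1 ≤ 1.4
  x1, x2, x3, x4, x5, x6 ≥ 0.
The cheapest feasible vertex uses only brown rice, black beans; cottage cheese, quinoa, sweet potato, cheddar are not used. There the fibre and carbohydrate constraints are tight.
That vertex is x3 = 0.7262, x6 = 2.1.
Hence cost = 0.27·0.7262 + 0.37·2.1 = £0.97307.

£0.973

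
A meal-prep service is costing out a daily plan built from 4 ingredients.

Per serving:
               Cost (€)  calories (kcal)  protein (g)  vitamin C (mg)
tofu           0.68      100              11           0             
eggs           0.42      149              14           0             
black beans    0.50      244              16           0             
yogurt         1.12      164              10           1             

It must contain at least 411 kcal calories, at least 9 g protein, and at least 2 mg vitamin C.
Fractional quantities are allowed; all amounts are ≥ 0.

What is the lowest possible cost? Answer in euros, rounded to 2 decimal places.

€2.41

Set it up as a linear program. Let x1 = servings of tofu, x2 = servings of eggs, x3 = servings of black beans, x4 = servings of yogurt.
Minimise 0.68x1 + 0.42x2 + 0.5x3 + 1.12x4 s.t.:
  100x1 + 149x2 + 244x3 + 164x4 ≥ 411   (calories)
  11x1 + 14x2 + 16x3 + 10x4 ≥ 9   (protein)
  1x4 ≥ 2   (vitamin C)
  x1, x2, x3, x4 ≥ 0.
The minimum-cost mix takes nothing from tofu, eggs — only black beans, yogurt. Binding constraints: calories and vitamin C.
Solving gives x3 = 0.3402, x4 = 2.
Objective = 0.5·0.3402 + 1.12·2 = 2.4101.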